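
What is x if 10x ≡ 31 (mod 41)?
x ≡ 40 (mod 41)

gcd(10, 41) = 1, which divides 31, so solutions exist.
Find 10^(-1) mod 41 by the extended Euclidean algorithm:
41 = 4 × 10 + 1  ⟹  1 = (1)·41 + (-4)·10
So (-4)·10 ≡ 1 (mod 41), i.e. 10^(-1) ≡ -4 ≡ 37 (mod 41).
x ≡ 37 × 31 = 1147 ≡ 40 (mod 41).
Check: 10 × 40 = 400 ≡ 31 (mod 41).
Unique solution: x ≡ 40 (mod 41)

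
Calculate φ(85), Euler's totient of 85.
64

85 = 5 × 17
φ(n) = n × ∏(1 - 1/p) for each prime p dividing n
φ(85) = 85 × (1 - 1/5) × (1 - 1/17) = 64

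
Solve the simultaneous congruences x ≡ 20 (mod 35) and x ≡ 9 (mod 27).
90

Using Chinese Remainder Theorem:
M = 35 × 27 = 945
M1 = 27, M2 = 35
y1 = 27^(-1) mod 35 = 13
y2 = 35^(-1) mod 27 = 17
x = (20×27×13 + 9×35×17) mod 945 = 90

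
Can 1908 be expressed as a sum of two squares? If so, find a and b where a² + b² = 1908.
12² + 42² (a=12, b=42)

Factorization: 1908 = 2^2 × 3^2 × 53
By Fermat: n is sum of two squares iff every prime p ≡ 3 (mod 4) appears to even power.
All primes ≡ 3 (mod 4) appear to even power.
Search a = 0, 1, 2, … for 1908 - a² a perfect square: first hit at a = 12: 1908 - 144 = 1764 = 42².
1908 = 12² + 42² = 144 + 1764 ✓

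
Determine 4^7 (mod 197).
33

Repeated squaring. Binary of 7 = 111.
4^1 ≡ 4 (mod 197); 4^2 ≡ 16 (mod 197); 4^4 ≡ 59 (mod 197)
4^7 = 4^1 × 4^2 × 4^4 ≡ 33 (mod 197)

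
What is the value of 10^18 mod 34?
32

Repeated squaring. Binary of 18 = 10010.
10^1 ≡ 10 (mod 34); 10^2 ≡ 32 (mod 34); 10^4 ≡ 4 (mod 34); 10^8 ≡ 16 (mod 34); 10^16 ≡ 18 (mod 34)
10^18 = 10^2 × 10^16 ≡ 32 (mod 34)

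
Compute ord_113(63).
56

113 is prime, so ord(63) divides φ(113) = 112.
Divisors of 112: 1, 2, 4, 7, 8, 14, 16, 28, 56, 112.
Repeated squaring: 63^1 ≡ 63, 63^2 ≡ 14, 63^4 ≡ 83, 63^8 ≡ 109, 63^16 ≡ 16, 63^32 ≡ 30, 63^64 ≡ 109 (mod 113).
Test 63^d mod 113 for each divisor d in increasing order:
63^1 ≡ 63
63^2 ≡ 14
63^4 ≡ 83
63^7 = 63^4·63^2·63^1 ≡ 95
63^8 ≡ 109
63^14 = 63^8·63^4·63^2 ≡ 98
63^16 ≡ 16
63^28 = 63^16·63^8·63^4 ≡ 112
63^56 = 63^32·63^16·63^8 ≡ 1  ← first divisor giving 1
The order is 56.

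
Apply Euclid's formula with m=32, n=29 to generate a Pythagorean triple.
(183, 1856, 1865)

Euclid's formula: a = m² - n², b = 2mn, c = m² + n²
m = 32, n = 29
a = 32² - 29² = 1024 - 841 = 183
b = 2 × 32 × 29 = 1856
c = 32² + 29² = 1024 + 841 = 1865
Verification: 183² + 1856² = 33489 + 3444736 = 3478225 = 1865² ✓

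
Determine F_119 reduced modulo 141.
34

Matrix identity: Q^n = [[F_(n+1), F_n], [F_n, F_(n-1)]] with Q = [[1,1],[1,0]].
n = 119 = 1110111₂. Square-and-multiply, entries mod 141:
Q^1 = [[1,1],[1,0]]
Q^3 = (Q^1)²·Q = [[3,2],[2,1]]
Q^7 = (Q^3)²·Q = [[21,13],[13,8]]
Q^14 = (Q^7)² = [[46,95],[95,92]]
Q^29 = (Q^14)²·Q = [[140,2],[2,138]]
Q^59 = (Q^29)²·Q = [[138,5],[5,133]]
Q^119 = (Q^59)²·Q = [[120,34],[34,86]]
F_119 mod 141 = Q^119[0][1] = 34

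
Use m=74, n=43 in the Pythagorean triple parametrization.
(3627, 6364, 7325)

Euclid's formula: a = m² - n², b = 2mn, c = m² + n²
m = 74, n = 43
a = 74² - 43² = 5476 - 1849 = 3627
b = 2 × 74 × 43 = 6364
c = 74² + 43² = 5476 + 1849 = 7325
Verification: 3627² + 6364² = 13155129 + 40500496 = 53655625 = 7325² ✓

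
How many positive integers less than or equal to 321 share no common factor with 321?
212

321 = 3 × 107
φ(n) = n × ∏(1 - 1/p) for each prime p dividing n
φ(321) = 321 × (1 - 1/3) × (1 - 1/107) = 212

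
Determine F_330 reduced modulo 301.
48

Matrix identity: Q^n = [[F_(n+1), F_n], [F_n, F_(n-1)]] with Q = [[1,1],[1,0]].
n = 330 = 101001010₂. Square-and-multiply, entries mod 301:
Q^1 = [[1,1],[1,0]]
Q^2 = (Q^1)² = [[2,1],[1,1]]
Q^5 = (Q^2)²·Q = [[8,5],[5,3]]
Q^10 = (Q^5)² = [[89,55],[55,34]]
Q^20 = (Q^10)² = [[110,143],[143,268]]
Q^41 = (Q^20)²·Q = [[216,41],[41,175]]
Q^82 = (Q^41)² = [[177,78],[78,99]]
Q^165 = (Q^82)²·Q = [[246,89],[89,157]]
Q^330 = (Q^165)² = [[110,48],[48,62]]
F_330 mod 301 = Q^330[0][1] = 48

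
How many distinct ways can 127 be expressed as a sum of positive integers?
3913864295

p(n) counts ways to write n as a sum of positive integers (order ignored).
Euler's pentagonal recurrence: p(k) = p(k-1) + p(k-2) - p(k-5) - p(k-7) + p(k-12) + p(k-15) - ... (offsets j(3j∓1)/2, signs ++--, p(0)=1, p(<0)=0).
DP table for k = 0..126: p(0)=1, p(1)=1, p(2)=2, p(3)=3, p(4)=5, p(5)=7, p(6)=11, p(7)=15, p(8)=22, p(9)=30, p(10)=42, p(11)=56, p(12)=77, p(13)=101, p(14)=135, p(15)=176, p(16)=231, p(17)=297, p(18)=385, p(19)=490, p(20)=627, p(21)=792, p(22)=1002, p(23)=1255, p(24)=1575, p(25)=1958, p(26)=2436, p(27)=3010, p(28)=3718, p(29)=4565, p(30)=5604, p(31)=6842, p(32)=8349, p(33)=10143, p(34)=12310, p(35)=14883, p(36)=17977, p(37)=21637, p(38)=26015, p(39)=31185, p(40)=37338, p(41)=44583, p(42)=53174, p(43)=63261, p(44)=75175, p(45)=89134, p(46)=105558, p(47)=124754, p(48)=147273, p(49)=173525, p(50)=204226, p(51)=239943, p(52)=281589, p(53)=329931, p(54)=386155, p(55)=451276, p(56)=526823, p(57)=614154, p(58)=715220, p(59)=831820, p(60)=966467, p(61)=1121505, p(62)=1300156, p(63)=1505499, p(64)=1741630, p(65)=2012558, p(66)=2323520, p(67)=2679689, p(68)=3087735, p(69)=3554345, p(70)=4087968, p(71)=4697205, p(72)=5392783, p(73)=6185689, p(74)=7089500, p(75)=8118264, p(76)=9289091, p(77)=10619863, p(78)=12132164, p(79)=13848650, p(80)=15796476, p(81)=18004327, p(82)=20506255, p(83)=23338469, p(84)=26543660, p(85)=30167357, p(86)=34262962, p(87)=38887673, p(88)=44108109, p(89)=49995925, p(90)=56634173, p(91)=64112359, p(92)=72533807, p(93)=82010177, p(94)=92669720, p(95)=104651419, p(96)=118114304, p(97)=133230930, p(98)=150198136, p(99)=169229875, p(100)=190569292, p(101)=214481126, p(102)=241265379, p(103)=271248950, p(104)=304801365, p(105)=342325709, p(106)=384276336, p(107)=431149389, p(108)=483502844, p(109)=541946240, p(110)=607163746, p(111)=679903203, p(112)=761002156, p(113)=851376628, p(114)=952050665, p(115)=1064144451, p(116)=1188908248, p(117)=1327710076, p(118)=1482074143, p(119)=1653668665, p(120)=1844349560, p(121)=2056148051, p(122)=2291320912, p(123)=2552338241, p(124)=2841940500, p(125)=3163127352, p(126)=3519222692.
Final step: p(127) = p(126) + p(125) - p(122) - p(120) + p(115) + p(112) - p(105) - p(101) + p(92) + p(87) - p(76) - p(70) + p(57) + p(50) - p(35) - p(27) + p(10) + p(1)
= 3519222692 + 3163127352 - 2291320912 - 1844349560 + 1064144451 + 761002156 - 342325709 - 214481126 + 72533807 + 38887673 - 9289091 - 4087968 + 614154 + 204226 - 14883 - 3010 + 42 + 1
= 3913864295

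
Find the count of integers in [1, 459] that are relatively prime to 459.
288

459 = 3^3 × 17
φ(n) = n × ∏(1 - 1/p) for each prime p dividing n
φ(459) = 459 × (1 - 1/3) × (1 - 1/17) = 288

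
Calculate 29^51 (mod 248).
29

Repeated squaring. Binary of 51 = 110011.
29^1 ≡ 29 (mod 248); 29^2 ≡ 97 (mod 248); 29^4 ≡ 233 (mod 248); 29^8 ≡ 225 (mod 248); 29^16 ≡ 33 (mod 248); 29^32 ≡ 97 (mod 248)
29^51 = 29^1 × 29^2 × 29^16 × 29^32 ≡ 29 (mod 248)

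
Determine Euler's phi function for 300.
80

300 = 2^2 × 3 × 5^2
φ(n) = n × ∏(1 - 1/p) for each prime p dividing n
φ(300) = 300 × (1 - 1/2) × (1 - 1/3) × (1 - 1/5) = 80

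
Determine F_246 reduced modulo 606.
98

Matrix identity: Q^n = [[F_(n+1), F_n], [F_n, F_(n-1)]] with Q = [[1,1],[1,0]].
n = 246 = 11110110₂. Square-and-multiply, entries mod 606:
Q^1 = [[1,1],[1,0]]
Q^3 = (Q^1)²·Q = [[3,2],[2,1]]
Q^7 = (Q^3)²·Q = [[21,13],[13,8]]
Q^15 = (Q^7)²·Q = [[381,4],[4,377]]
Q^30 = (Q^15)² = [[343,2],[2,341]]
Q^61 = (Q^30)²·Q = [[245,89],[89,156]]
Q^123 = (Q^61)²·Q = [[9,74],[74,541]]
Q^246 = (Q^123)² = [[103,98],[98,5]]
F_246 mod 606 = Q^246[0][1] = 98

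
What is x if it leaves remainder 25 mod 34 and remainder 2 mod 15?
467

Using Chinese Remainder Theorem:
M = 34 × 15 = 510
M1 = 15, M2 = 34
y1 = 15^(-1) mod 34 = 25
y2 = 34^(-1) mod 15 = 4
x = (25×15×25 + 2×34×4) mod 510 = 467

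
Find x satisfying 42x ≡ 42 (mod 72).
x ≡ 1 (mod 12)

gcd(42, 72) = 6, which divides 42, so solutions exist.
Divide through by 6: 7x ≡ 7 (mod 12).
Find 7^(-1) mod 12 by the extended Euclidean algorithm:
12 = 1 × 7 + 5  ⟹  5 = (1)·12 + (-1)·7
7 = 1 × 5 + 2  ⟹  2 = (-1)·12 + (2)·7
5 = 2 × 2 + 1  ⟹  1 = (3)·12 + (-5)·7
So (-5)·7 ≡ 1 (mod 12), i.e. 7^(-1) ≡ -5 ≡ 7 (mod 12).
x ≡ 7 × 7 = 49 ≡ 1 (mod 12).
Check: 42 × 1 = 42 ≡ 42 (mod 72).
x ≡ 1 (mod 12), giving 6 solutions mod 72.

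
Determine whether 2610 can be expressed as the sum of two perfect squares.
3² + 51² (a=3, b=51)

Factorization: 2610 = 2 × 3^2 × 5 × 29
By Fermat: n is sum of two squares iff every prime p ≡ 3 (mod 4) appears to even power.
All primes ≡ 3 (mod 4) appear to even power.
Search a = 0, 1, 2, … for 2610 - a² a perfect square: first hit at a = 3: 2610 - 9 = 2601 = 51².
2610 = 3² + 51² = 9 + 2601 ✓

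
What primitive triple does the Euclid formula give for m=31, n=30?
(61, 1860, 1861)

Euclid's formula: a = m² - n², b = 2mn, c = m² + n²
m = 31, n = 30
a = 31² - 30² = 961 - 900 = 61
b = 2 × 31 × 30 = 1860
c = 31² + 30² = 961 + 900 = 1861
Verification: 61² + 1860² = 3721 + 3459600 = 3463321 = 1861² ✓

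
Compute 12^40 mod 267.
90

Repeated squaring. Binary of 40 = 101000.
12^1 ≡ 12 (mod 267); 12^2 ≡ 144 (mod 267); 12^4 ≡ 177 (mod 267); 12^8 ≡ 90 (mod 267); 12^16 ≡ 90 (mod 267); 12^32 ≡ 90 (mod 267)
12^40 = 12^8 × 12^32 ≡ 90 (mod 267)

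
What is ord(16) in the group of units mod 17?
2

17 is prime, so ord(16) divides φ(17) = 16.
Divisors of 16: 1, 2, 4, 8, 16.
Repeated squaring: 16^1 ≡ 16, 16^2 ≡ 1, 16^4 ≡ 1, 16^8 ≡ 1, 16^16 ≡ 1 (mod 17).
Test 16^d mod 17 for each divisor d in increasing order:
16^1 ≡ 16
16^2 ≡ 1  ← first divisor giving 1
The order is 2.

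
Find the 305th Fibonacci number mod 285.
115

Matrix identity: Q^n = [[F_(n+1), F_n], [F_n, F_(n-1)]] with Q = [[1,1],[1,0]].
n = 305 = 100110001₂. Square-and-multiply, entries mod 285:
Q^1 = [[1,1],[1,0]]
Q^2 = (Q^1)² = [[2,1],[1,1]]
Q^4 = (Q^2)² = [[5,3],[3,2]]
Q^9 = (Q^4)²·Q = [[55,34],[34,21]]
Q^19 = (Q^9)²·Q = [[210,191],[191,19]]
Q^38 = (Q^19)² = [[211,134],[134,77]]
Q^76 = (Q^38)² = [[62,117],[117,230]]
Q^152 = (Q^76)² = [[148,249],[249,184]]
Q^305 = (Q^152)²·Q = [[133,115],[115,18]]
F_305 mod 285 = Q^305[0][1] = 115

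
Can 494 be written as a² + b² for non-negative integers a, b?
Not possible

Factorization: 494 = 2 × 13 × 19
By Fermat: n is sum of two squares iff every prime p ≡ 3 (mod 4) appears to even power.
Prime(s) ≡ 3 (mod 4) with odd exponent: [(19, 1)]
Therefore 494 cannot be expressed as a² + b².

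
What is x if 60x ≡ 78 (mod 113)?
x ≡ 103 (mod 113)

gcd(60, 113) = 1, which divides 78, so solutions exist.
Find 60^(-1) mod 113 by the extended Euclidean algorithm:
113 = 1 × 60 + 53  ⟹  53 = (1)·113 + (-1)·60
60 = 1 × 53 + 7  ⟹  7 = (-1)·113 + (2)·60
53 = 7 × 7 + 4  ⟹  4 = (8)·113 + (-15)·60
7 = 1 × 4 + 3  ⟹  3 = (-9)·113 + (17)·60
4 = 1 × 3 + 1  ⟹  1 = (17)·113 + (-32)·60
So (-32)·60 ≡ 1 (mod 113), i.e. 60^(-1) ≡ -32 ≡ 81 (mod 113).
x ≡ 81 × 78 = 6318 ≡ 103 (mod 113).
Check: 60 × 103 = 6180 ≡ 78 (mod 113).
Unique solution: x ≡ 103 (mod 113)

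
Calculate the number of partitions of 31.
6842

p(n) counts ways to write n as a sum of positive integers (order ignored).
Euler's pentagonal recurrence: p(k) = p(k-1) + p(k-2) - p(k-5) - p(k-7) + p(k-12) + p(k-15) - ... (offsets j(3j∓1)/2, signs ++--, p(0)=1, p(<0)=0).
DP table for k = 0..30: p(0)=1, p(1)=1, p(2)=2, p(3)=3, p(4)=5, p(5)=7, p(6)=11, p(7)=15, p(8)=22, p(9)=30, p(10)=42, p(11)=56, p(12)=77, p(13)=101, p(14)=135, p(15)=176, p(16)=231, p(17)=297, p(18)=385, p(19)=490, p(20)=627, p(21)=792, p(22)=1002, p(23)=1255, p(24)=1575, p(25)=1958, p(26)=2436, p(27)=3010, p(28)=3718, p(29)=4565, p(30)=5604.
Final step: p(31) = p(30) + p(29) - p(26) - p(24) + p(19) + p(16) - p(9) - p(5)
= 5604 + 4565 - 2436 - 1575 + 490 + 231 - 30 - 7
= 6842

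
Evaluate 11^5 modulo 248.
99

Repeated squaring. Binary of 5 = 101.
11^1 ≡ 11 (mod 248); 11^2 ≡ 121 (mod 248); 11^4 ≡ 9 (mod 248)
11^5 = 11^1 × 11^4 ≡ 99 (mod 248)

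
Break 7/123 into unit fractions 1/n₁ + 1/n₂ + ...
1/18 + 1/738

Greedy algorithm:
7/123: ceiling(123/7) = 18, use 1/18
1/738: ceiling(738/1) = 738, use 1/738
Result: 7/123 = 1/18 + 1/738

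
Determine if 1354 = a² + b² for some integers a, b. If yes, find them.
25² + 27² (a=25, b=27)

Factorization: 1354 = 2 × 677
By Fermat: n is sum of two squares iff every prime p ≡ 3 (mod 4) appears to even power.
All primes ≡ 3 (mod 4) appear to even power.
Search a = 0, 1, 2, … for 1354 - a² a perfect square: first hit at a = 25: 1354 - 625 = 729 = 27².
1354 = 25² + 27² = 625 + 729 ✓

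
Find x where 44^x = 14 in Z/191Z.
155

Baby-step giant-step with step n = ⌈√191⌉ = 14.
Baby steps 44^j mod 191 (j:value) for j=0..13: 0:1, 1:44, 2:26, 3:189, 4:103, 5:139, 6:4, 7:176, 8:104, 9:183, 10:30, 11:174, 12:16, 13:131.
Giant-step multiplier: 44^(-14) ≡ 44^(190-14) = 44^176 ≡ 118 (mod 191).
Giant steps γ_i = 14·118^i mod 191: γ_0=14, γ_1=124, γ_2=116, γ_3=127, γ_4=88, γ_5=70, γ_6=47, γ_7=7, γ_8=62, γ_9=58, γ_10=159, γ_11=44 (in table at j=1).
x = i·n + j = 11·14 + 1 = 155.
Check: 44^155 ≡ 14 (mod 191).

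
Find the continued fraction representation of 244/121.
[2; 60, 2]

Euclidean algorithm steps:
244 = 2 × 121 + 2
121 = 60 × 2 + 1
2 = 2 × 1 + 0
Continued fraction: [2; 60, 2]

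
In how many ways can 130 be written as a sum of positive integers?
5371315400

p(n) counts ways to write n as a sum of positive integers (order ignored).
Euler's pentagonal recurrence: p(k) = p(k-1) + p(k-2) - p(k-5) - p(k-7) + p(k-12) + p(k-15) - ... (offsets j(3j∓1)/2, signs ++--, p(0)=1, p(<0)=0).
DP table for k = 0..129: p(0)=1, p(1)=1, p(2)=2, p(3)=3, p(4)=5, p(5)=7, p(6)=11, p(7)=15, p(8)=22, p(9)=30, p(10)=42, p(11)=56, p(12)=77, p(13)=101, p(14)=135, p(15)=176, p(16)=231, p(17)=297, p(18)=385, p(19)=490, p(20)=627, p(21)=792, p(22)=1002, p(23)=1255, p(24)=1575, p(25)=1958, p(26)=2436, p(27)=3010, p(28)=3718, p(29)=4565, p(30)=5604, p(31)=6842, p(32)=8349, p(33)=10143, p(34)=12310, p(35)=14883, p(36)=17977, p(37)=21637, p(38)=26015, p(39)=31185, p(40)=37338, p(41)=44583, p(42)=53174, p(43)=63261, p(44)=75175, p(45)=89134, p(46)=105558, p(47)=124754, p(48)=147273, p(49)=173525, p(50)=204226, p(51)=239943, p(52)=281589, p(53)=329931, p(54)=386155, p(55)=451276, p(56)=526823, p(57)=614154, p(58)=715220, p(59)=831820, p(60)=966467, p(61)=1121505, p(62)=1300156, p(63)=1505499, p(64)=1741630, p(65)=2012558, p(66)=2323520, p(67)=2679689, p(68)=3087735, p(69)=3554345, p(70)=4087968, p(71)=4697205, p(72)=5392783, p(73)=6185689, p(74)=7089500, p(75)=8118264, p(76)=9289091, p(77)=10619863, p(78)=12132164, p(79)=13848650, p(80)=15796476, p(81)=18004327, p(82)=20506255, p(83)=23338469, p(84)=26543660, p(85)=30167357, p(86)=34262962, p(87)=38887673, p(88)=44108109, p(89)=49995925, p(90)=56634173, p(91)=64112359, p(92)=72533807, p(93)=82010177, p(94)=92669720, p(95)=104651419, p(96)=118114304, p(97)=133230930, p(98)=150198136, p(99)=169229875, p(100)=190569292, p(101)=214481126, p(102)=241265379, p(103)=271248950, p(104)=304801365, p(105)=342325709, p(106)=384276336, p(107)=431149389, p(108)=483502844, p(109)=541946240, p(110)=607163746, p(111)=679903203, p(112)=761002156, p(113)=851376628, p(114)=952050665, p(115)=1064144451, p(116)=1188908248, p(117)=1327710076, p(118)=1482074143, p(119)=1653668665, p(120)=1844349560, p(121)=2056148051, p(122)=2291320912, p(123)=2552338241, p(124)=2841940500, p(125)=3163127352, p(126)=3519222692, p(127)=3913864295, p(128)=4351078600, p(129)=4835271870.
Final step: p(130) = p(129) + p(128) - p(125) - p(123) + p(118) + p(115) - p(108) - p(104) + p(95) + p(90) - p(79) - p(73) + p(60) + p(53) - p(38) - p(30) + p(13) + p(4)
= 4835271870 + 4351078600 - 3163127352 - 2552338241 + 1482074143 + 1064144451 - 483502844 - 304801365 + 104651419 + 56634173 - 13848650 - 6185689 + 966467 + 329931 - 26015 - 5604 + 101 + 5
= 5371315400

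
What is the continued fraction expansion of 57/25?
[2; 3, 1, 1, 3]

Euclidean algorithm steps:
57 = 2 × 25 + 7
25 = 3 × 7 + 4
7 = 1 × 4 + 3
4 = 1 × 3 + 1
3 = 3 × 1 + 0
Continued fraction: [2; 3, 1, 1, 3]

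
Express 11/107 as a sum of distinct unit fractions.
1/10 + 1/357 + 1/381990

Greedy algorithm:
11/107: ceiling(107/11) = 10, use 1/10
3/1070: ceiling(1070/3) = 357, use 1/357
1/381990: ceiling(381990/1) = 381990, use 1/381990
Result: 11/107 = 1/10 + 1/357 + 1/381990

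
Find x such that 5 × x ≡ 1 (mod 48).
29

gcd(5, 48) = 1, so the inverse exists.
Extended Euclidean algorithm on (48, 5):
48 = 9 × 5 + 3  ⟹  3 = (1)·48 + (-9)·5
5 = 1 × 3 + 2  ⟹  2 = (-1)·48 + (10)·5
3 = 1 × 2 + 1  ⟹  1 = (2)·48 + (-19)·5
So (-19)·5 ≡ 1 (mod 48), i.e. 5^(-1) ≡ -19 ≡ 29 (mod 48).
Check: 5 × 29 = 145 ≡ 1 (mod 48)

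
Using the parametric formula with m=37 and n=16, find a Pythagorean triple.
(1113, 1184, 1625)

Euclid's formula: a = m² - n², b = 2mn, c = m² + n²
m = 37, n = 16
a = 37² - 16² = 1369 - 256 = 1113
b = 2 × 37 × 16 = 1184
c = 37² + 16² = 1369 + 256 = 1625
Verification: 1113² + 1184² = 1238769 + 1401856 = 2640625 = 1625² ✓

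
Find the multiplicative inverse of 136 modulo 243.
109

gcd(136, 243) = 1, so the inverse exists.
Extended Euclidean algorithm on (243, 136):
243 = 1 × 136 + 107  ⟹  107 = (1)·243 + (-1)·136
136 = 1 × 107 + 29  ⟹  29 = (-1)·243 + (2)·136
107 = 3 × 29 + 20  ⟹  20 = (4)·243 + (-7)·136
29 = 1 × 20 + 9  ⟹  9 = (-5)·243 + (9)·136
20 = 2 × 9 + 2  ⟹  2 = (14)·243 + (-25)·136
9 = 4 × 2 + 1  ⟹  1 = (-61)·243 + (109)·136
So (109)·136 ≡ 1 (mod 243), i.e. 136^(-1) ≡ 109 (mod 243).
Check: 136 × 109 = 14824 ≡ 1 (mod 243)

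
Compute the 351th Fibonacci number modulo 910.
64

Matrix identity: Q^n = [[F_(n+1), F_n], [F_n, F_(n-1)]] with Q = [[1,1],[1,0]].
n = 351 = 101011111₂. Square-and-multiply, entries mod 910:
Q^1 = [[1,1],[1,0]]
Q^2 = (Q^1)² = [[2,1],[1,1]]
Q^5 = (Q^2)²·Q = [[8,5],[5,3]]
Q^10 = (Q^5)² = [[89,55],[55,34]]
Q^21 = (Q^10)²·Q = [[421,26],[26,395]]
Q^43 = (Q^21)²·Q = [[753,467],[467,286]]
Q^87 = (Q^43)²·Q = [[861,678],[678,183]]
Q^175 = (Q^87)²·Q = [[567,715],[715,762]]
Q^351 = (Q^175)²·Q = [[259,64],[64,195]]
F_351 mod 910 = Q^351[0][1] = 64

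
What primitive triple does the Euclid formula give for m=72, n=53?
(2375, 7632, 7993)

Euclid's formula: a = m² - n², b = 2mn, c = m² + n²
m = 72, n = 53
a = 72² - 53² = 5184 - 2809 = 2375
b = 2 × 72 × 53 = 7632
c = 72² + 53² = 5184 + 2809 = 7993
Verification: 2375² + 7632² = 5640625 + 58247424 = 63888049 = 7993² ✓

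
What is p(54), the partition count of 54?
386155

p(n) counts ways to write n as a sum of positive integers (order ignored).
Euler's pentagonal recurrence: p(k) = p(k-1) + p(k-2) - p(k-5) - p(k-7) + p(k-12) + p(k-15) - ... (offsets j(3j∓1)/2, signs ++--, p(0)=1, p(<0)=0).
DP table for k = 0..53: p(0)=1, p(1)=1, p(2)=2, p(3)=3, p(4)=5, p(5)=7, p(6)=11, p(7)=15, p(8)=22, p(9)=30, p(10)=42, p(11)=56, p(12)=77, p(13)=101, p(14)=135, p(15)=176, p(16)=231, p(17)=297, p(18)=385, p(19)=490, p(20)=627, p(21)=792, p(22)=1002, p(23)=1255, p(24)=1575, p(25)=1958, p(26)=2436, p(27)=3010, p(28)=3718, p(29)=4565, p(30)=5604, p(31)=6842, p(32)=8349, p(33)=10143, p(34)=12310, p(35)=14883, p(36)=17977, p(37)=21637, p(38)=26015, p(39)=31185, p(40)=37338, p(41)=44583, p(42)=53174, p(43)=63261, p(44)=75175, p(45)=89134, p(46)=105558, p(47)=124754, p(48)=147273, p(49)=173525, p(50)=204226, p(51)=239943, p(52)=281589, p(53)=329931.
Final step: p(54) = p(53) + p(52) - p(49) - p(47) + p(42) + p(39) - p(32) - p(28) + p(19) + p(14) - p(3)
= 329931 + 281589 - 173525 - 124754 + 53174 + 31185 - 8349 - 3718 + 490 + 135 - 3
= 386155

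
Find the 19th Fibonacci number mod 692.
29

Matrix identity: Q^n = [[F_(n+1), F_n], [F_n, F_(n-1)]] with Q = [[1,1],[1,0]].
n = 19 = 10011₂. Square-and-multiply, entries mod 692:
Q^1 = [[1,1],[1,0]]
Q^2 = (Q^1)² = [[2,1],[1,1]]
Q^4 = (Q^2)² = [[5,3],[3,2]]
Q^9 = (Q^4)²·Q = [[55,34],[34,21]]
Q^19 = (Q^9)²·Q = [[537,29],[29,508]]
F_19 mod 692 = Q^19[0][1] = 29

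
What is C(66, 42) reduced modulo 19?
17

Using Lucas' theorem:
Write n=66 and k=42 in base 19:
n in base 19: [3, 9]
k in base 19: [2, 4]
C(66,42) mod 19 = ∏ C(n_i, k_i) mod 19
Digit binomials (mod 19): C(3,2) = 3; C(9,4) = 126 ≡ 12
Product: 3 × 12 = 36 ≡ 17 (mod 19)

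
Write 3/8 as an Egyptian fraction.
1/3 + 1/24

Greedy algorithm:
3/8: ceiling(8/3) = 3, use 1/3
1/24: ceiling(24/1) = 24, use 1/24
Result: 3/8 = 1/3 + 1/24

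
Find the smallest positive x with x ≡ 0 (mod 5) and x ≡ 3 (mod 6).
15

Using Chinese Remainder Theorem:
M = 5 × 6 = 30
M1 = 6, M2 = 5
y1 = 6^(-1) mod 5 = 1
y2 = 5^(-1) mod 6 = 5
x = (0×6×1 + 3×5×5) mod 30 = 15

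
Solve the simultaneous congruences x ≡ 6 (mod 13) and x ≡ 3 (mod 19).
136

Using Chinese Remainder Theorem:
M = 13 × 19 = 247
M1 = 19, M2 = 13
y1 = 19^(-1) mod 13 = 11
y2 = 13^(-1) mod 19 = 3
x = (6×19×11 + 3×13×3) mod 247 = 136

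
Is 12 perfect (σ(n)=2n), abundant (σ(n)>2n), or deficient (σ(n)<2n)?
abundant

Proper divisors of 12: sum = 1 + 2 + 3 + 4 + 6 = 16
Since 16 > 12, 12 is abundant.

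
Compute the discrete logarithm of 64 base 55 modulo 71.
54

Baby-step giant-step with step n = ⌈√71⌉ = 9.
Baby steps 55^j mod 71 (j:value) for j=0..8: 0:1, 1:55, 2:43, 3:22, 4:3, 5:23, 6:58, 7:66, 8:9.
Giant-step multiplier: 55^(-9) ≡ 55^(70-9) = 55^61 ≡ 35 (mod 71).
Giant steps γ_i = 64·35^i mod 71: γ_0=64, γ_1=39, γ_2=16, γ_3=63, γ_4=4, γ_5=69, γ_6=1 (in table at j=0).
x = i·n + j = 6·9 + 0 = 54.
Check: 55^54 ≡ 64 (mod 71).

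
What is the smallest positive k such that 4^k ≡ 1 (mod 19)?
9

19 is prime, so ord(4) divides φ(19) = 18.
Divisors of 18: 1, 2, 3, 6, 9, 18.
Repeated squaring: 4^1 ≡ 4, 4^2 ≡ 16, 4^4 ≡ 9, 4^8 ≡ 5, 4^16 ≡ 6 (mod 19).
Test 4^d mod 19 for each divisor d in increasing order:
4^1 ≡ 4
4^2 ≡ 16
4^3 = 4^2·4^1 ≡ 7
4^6 = 4^4·4^2 ≡ 11
4^9 = 4^8·4^1 ≡ 1  ← first divisor giving 1
The order is 9.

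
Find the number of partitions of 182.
819876908323

p(n) counts ways to write n as a sum of positive integers (order ignored).
Euler's pentagonal recurrence: p(k) = p(k-1) + p(k-2) - p(k-5) - p(k-7) + p(k-12) + p(k-15) - ... (offsets j(3j∓1)/2, signs ++--, p(0)=1, p(<0)=0).
DP table for k = 0..181: p(0)=1, p(1)=1, p(2)=2, p(3)=3, p(4)=5, p(5)=7, p(6)=11, p(7)=15, p(8)=22, p(9)=30, p(10)=42, p(11)=56, p(12)=77, p(13)=101, p(14)=135, p(15)=176, p(16)=231, p(17)=297, p(18)=385, p(19)=490, p(20)=627, p(21)=792, p(22)=1002, p(23)=1255, p(24)=1575, p(25)=1958, p(26)=2436, p(27)=3010, p(28)=3718, p(29)=4565, p(30)=5604, p(31)=6842, p(32)=8349, p(33)=10143, p(34)=12310, p(35)=14883, p(36)=17977, p(37)=21637, p(38)=26015, p(39)=31185, p(40)=37338, p(41)=44583, p(42)=53174, p(43)=63261, p(44)=75175, p(45)=89134, p(46)=105558, p(47)=124754, p(48)=147273, p(49)=173525, p(50)=204226, p(51)=239943, p(52)=281589, p(53)=329931, p(54)=386155, p(55)=451276, p(56)=526823, p(57)=614154, p(58)=715220, p(59)=831820, p(60)=966467, p(61)=1121505, p(62)=1300156, p(63)=1505499, p(64)=1741630, p(65)=2012558, p(66)=2323520, p(67)=2679689, p(68)=3087735, p(69)=3554345, p(70)=4087968, p(71)=4697205, p(72)=5392783, p(73)=6185689, p(74)=7089500, p(75)=8118264, p(76)=9289091, p(77)=10619863, p(78)=12132164, p(79)=13848650, p(80)=15796476, p(81)=18004327, p(82)=20506255, p(83)=23338469, p(84)=26543660, p(85)=30167357, p(86)=34262962, p(87)=38887673, p(88)=44108109, p(89)=49995925, p(90)=56634173, p(91)=64112359, p(92)=72533807, p(93)=82010177, p(94)=92669720, p(95)=104651419, p(96)=118114304, p(97)=133230930, p(98)=150198136, p(99)=169229875, p(100)=190569292, p(101)=214481126, p(102)=241265379, p(103)=271248950, p(104)=304801365, p(105)=342325709, p(106)=384276336, p(107)=431149389, p(108)=483502844, p(109)=541946240, p(110)=607163746, p(111)=679903203, p(112)=761002156, p(113)=851376628, p(114)=952050665, p(115)=1064144451, p(116)=1188908248, p(117)=1327710076, p(118)=1482074143, p(119)=1653668665, p(120)=1844349560, p(121)=2056148051, p(122)=2291320912, p(123)=2552338241, p(124)=2841940500, p(125)=3163127352, p(126)=3519222692, p(127)=3913864295, p(128)=4351078600, p(129)=4835271870, p(130)=5371315400, p(131)=5964539504, p(132)=6620830889, p(133)=7346629512, p(134)=8149040695, p(135)=9035836076, p(136)=10015581680, p(137)=11097645016, p(138)=12292341831, p(139)=13610949895, p(140)=15065878135, p(141)=16670689208, p(142)=18440293320, p(143)=20390982757, p(144)=22540654445, p(145)=24908858009, p(146)=27517052599, p(147)=30388671978, p(148)=33549419497, p(149)=37027355200, p(150)=40853235313, p(151)=45060624582, p(152)=49686288421, p(153)=54770336324, p(154)=60356673280, p(155)=66493182097, p(156)=73232243759, p(157)=80630964769, p(158)=88751778802, p(159)=97662728555, p(160)=107438159466, p(161)=118159068427, p(162)=129913904637, p(163)=142798995930, p(164)=156919475295, p(165)=172389800255, p(166)=189334822579, p(167)=207890420102, p(168)=228204732751, p(169)=250438925115, p(170)=274768617130, p(171)=301384802048, p(172)=330495499613, p(173)=362326859895, p(174)=397125074750, p(175)=435157697830, p(176)=476715857290, p(177)=522115831195, p(178)=571701605655, p(179)=625846753120, p(180)=684957390936, p(181)=749474411781.
Final step: p(182) = p(181) + p(180) - p(177) - p(175) + p(170) + p(167) - p(160) - p(156) + p(147) + p(142) - p(131) - p(125) + p(112) + p(105) - p(90) - p(82) + p(65) + p(56) - p(37) - p(27) + p(6)
= 749474411781 + 684957390936 - 522115831195 - 435157697830 + 274768617130 + 207890420102 - 107438159466 - 73232243759 + 30388671978 + 18440293320 - 5964539504 - 3163127352 + 761002156 + 342325709 - 56634173 - 20506255 + 2012558 + 526823 - 21637 - 3010 + 11
= 819876908323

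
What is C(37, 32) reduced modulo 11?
0

Using Lucas' theorem:
Write n=37 and k=32 in base 11:
n in base 11: [3, 4]
k in base 11: [2, 10]
C(37,32) mod 11 = ∏ C(n_i, k_i) mod 11
Digit binomials (mod 11): C(3,2) = 3; C(4,10) = 0 (k_i > n_i)
Product: 3 × 0 = 0 ≡ 0 (mod 11)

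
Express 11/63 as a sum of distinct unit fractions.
1/6 + 1/126

Greedy algorithm:
11/63: ceiling(63/11) = 6, use 1/6
1/126: ceiling(126/1) = 126, use 1/126
Result: 11/63 = 1/6 + 1/126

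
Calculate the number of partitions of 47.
124754

p(n) counts ways to write n as a sum of positive integers (order ignored).
Euler's pentagonal recurrence: p(k) = p(k-1) + p(k-2) - p(k-5) - p(k-7) + p(k-12) + p(k-15) - ... (offsets j(3j∓1)/2, signs ++--, p(0)=1, p(<0)=0).
DP table for k = 0..46: p(0)=1, p(1)=1, p(2)=2, p(3)=3, p(4)=5, p(5)=7, p(6)=11, p(7)=15, p(8)=22, p(9)=30, p(10)=42, p(11)=56, p(12)=77, p(13)=101, p(14)=135, p(15)=176, p(16)=231, p(17)=297, p(18)=385, p(19)=490, p(20)=627, p(21)=792, p(22)=1002, p(23)=1255, p(24)=1575, p(25)=1958, p(26)=2436, p(27)=3010, p(28)=3718, p(29)=4565, p(30)=5604, p(31)=6842, p(32)=8349, p(33)=10143, p(34)=12310, p(35)=14883, p(36)=17977, p(37)=21637, p(38)=26015, p(39)=31185, p(40)=37338, p(41)=44583, p(42)=53174, p(43)=63261, p(44)=75175, p(45)=89134, p(46)=105558.
Final step: p(47) = p(46) + p(45) - p(42) - p(40) + p(35) + p(32) - p(25) - p(21) + p(12) + p(7)
= 105558 + 89134 - 53174 - 37338 + 14883 + 8349 - 1958 - 792 + 77 + 15
= 124754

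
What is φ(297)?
180

297 = 3^3 × 11
φ(n) = n × ∏(1 - 1/p) for each prime p dividing n
φ(297) = 297 × (1 - 1/3) × (1 - 1/11) = 180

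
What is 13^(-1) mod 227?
35

gcd(13, 227) = 1, so the inverse exists.
Extended Euclidean algorithm on (227, 13):
227 = 17 × 13 + 6  ⟹  6 = (1)·227 + (-17)·13
13 = 2 × 6 + 1  ⟹  1 = (-2)·227 + (35)·13
So (35)·13 ≡ 1 (mod 227), i.e. 13^(-1) ≡ 35 (mod 227).
Check: 13 × 35 = 455 ≡ 1 (mod 227)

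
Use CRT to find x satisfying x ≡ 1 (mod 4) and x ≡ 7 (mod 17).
41

Using Chinese Remainder Theorem:
M = 4 × 17 = 68
M1 = 17, M2 = 4
y1 = 17^(-1) mod 4 = 1
y2 = 4^(-1) mod 17 = 13
x = (1×17×1 + 7×4×13) mod 68 = 41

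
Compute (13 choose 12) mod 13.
0

Using Lucas' theorem:
Write n=13 and k=12 in base 13:
n in base 13: [1, 0]
k in base 13: [0, 12]
C(13,12) mod 13 = ∏ C(n_i, k_i) mod 13
Digit binomials (mod 13): C(1,0) = 1; C(0,12) = 0 (k_i > n_i)
Product: 1 × 0 = 0 ≡ 0 (mod 13)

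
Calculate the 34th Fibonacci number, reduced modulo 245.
22

Matrix identity: Q^n = [[F_(n+1), F_n], [F_n, F_(n-1)]] with Q = [[1,1],[1,0]].
n = 34 = 100010₂. Square-and-multiply, entries mod 245:
Q^1 = [[1,1],[1,0]]
Q^2 = (Q^1)² = [[2,1],[1,1]]
Q^4 = (Q^2)² = [[5,3],[3,2]]
Q^8 = (Q^4)² = [[34,21],[21,13]]
Q^17 = (Q^8)²·Q = [[134,127],[127,7]]
Q^34 = (Q^17)² = [[30,22],[22,8]]
F_34 mod 245 = Q^34[0][1] = 22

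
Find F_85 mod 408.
233

Matrix identity: Q^n = [[F_(n+1), F_n], [F_n, F_(n-1)]] with Q = [[1,1],[1,0]].
n = 85 = 1010101₂. Square-and-multiply, entries mod 408:
Q^1 = [[1,1],[1,0]]
Q^2 = (Q^1)² = [[2,1],[1,1]]
Q^5 = (Q^2)²·Q = [[8,5],[5,3]]
Q^10 = (Q^5)² = [[89,55],[55,34]]
Q^21 = (Q^10)²·Q = [[167,338],[338,237]]
Q^42 = (Q^21)² = [[149,280],[280,277]]
Q^85 = (Q^42)²·Q = [[377,233],[233,144]]
F_85 mod 408 = Q^85[0][1] = 233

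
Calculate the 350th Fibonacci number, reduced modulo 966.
377

Matrix identity: Q^n = [[F_(n+1), F_n], [F_n, F_(n-1)]] with Q = [[1,1],[1,0]].
n = 350 = 101011110₂. Square-and-multiply, entries mod 966:
Q^1 = [[1,1],[1,0]]
Q^2 = (Q^1)² = [[2,1],[1,1]]
Q^5 = (Q^2)²·Q = [[8,5],[5,3]]
Q^10 = (Q^5)² = [[89,55],[55,34]]
Q^21 = (Q^10)²·Q = [[323,320],[320,3]]
Q^43 = (Q^21)²·Q = [[963,5],[5,958]]
Q^87 = (Q^43)²·Q = [[945,34],[34,911]]
Q^175 = (Q^87)²·Q = [[945,631],[631,314]]
Q^350 = (Q^175)² = [[610,377],[377,233]]
F_350 mod 966 = Q^350[0][1] = 377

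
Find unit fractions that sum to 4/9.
1/3 + 1/9

Greedy algorithm:
4/9: ceiling(9/4) = 3, use 1/3
1/9: ceiling(9/1) = 9, use 1/9
Result: 4/9 = 1/3 + 1/9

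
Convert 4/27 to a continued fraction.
[0; 6, 1, 3]

Euclidean algorithm steps:
4 = 0 × 27 + 4
27 = 6 × 4 + 3
4 = 1 × 3 + 1
3 = 3 × 1 + 0
Continued fraction: [0; 6, 1, 3]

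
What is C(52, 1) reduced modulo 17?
1

Using Lucas' theorem:
Write n=52 and k=1 in base 17:
n in base 17: [3, 1]
k in base 17: [0, 1]
C(52,1) mod 17 = ∏ C(n_i, k_i) mod 17
Digit binomials (mod 17): C(3,0) = 1; C(1,1) = 1
Product: 1 × 1 = 1 ≡ 1 (mod 17)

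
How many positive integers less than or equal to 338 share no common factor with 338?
156

338 = 2 × 13^2
φ(n) = n × ∏(1 - 1/p) for each prime p dividing n
φ(338) = 338 × (1 - 1/2) × (1 - 1/13) = 156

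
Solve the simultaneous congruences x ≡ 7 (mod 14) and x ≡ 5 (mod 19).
119

Using Chinese Remainder Theorem:
M = 14 × 19 = 266
M1 = 19, M2 = 14
y1 = 19^(-1) mod 14 = 3
y2 = 14^(-1) mod 19 = 15
x = (7×19×3 + 5×14×15) mod 266 = 119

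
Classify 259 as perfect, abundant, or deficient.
deficient

Proper divisors of 259: sum = 1 + 7 + 37 = 45
Since 45 < 259, 259 is deficient.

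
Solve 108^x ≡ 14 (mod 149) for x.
45

Baby-step giant-step with step n = ⌈√149⌉ = 13.
Baby steps 108^j mod 149 (j:value) for j=0..12: 0:1, 1:108, 2:42, 3:66, 4:125, 5:90, 6:35, 7:55, 8:129, 9:75, 10:54, 11:21, 12:33.
Giant-step multiplier: 108^(-13) ≡ 108^(148-13) = 108^135 ≡ 62 (mod 149).
Giant steps γ_i = 14·62^i mod 149: γ_0=14, γ_1=123, γ_2=27, γ_3=35 (in table at j=6).
x = i·n + j = 3·13 + 6 = 45.
Check: 108^45 ≡ 14 (mod 149).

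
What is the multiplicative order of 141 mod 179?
89

179 is prime, so ord(141) divides φ(179) = 178.
Divisors of 178: 1, 2, 89, 178.
Repeated squaring: 141^1 ≡ 141, 141^2 ≡ 12, 141^4 ≡ 144, 141^8 ≡ 151, 141^16 ≡ 68, 141^32 ≡ 149, 141^64 ≡ 5, 141^128 ≡ 25 (mod 179).
Test 141^d mod 179 for each divisor d in increasing order:
141^1 ≡ 141
141^2 ≡ 12
141^89 = 141^64·141^16·141^8·141^1 ≡ 1  ← first divisor giving 1
The order is 89.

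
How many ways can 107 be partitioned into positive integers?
431149389

p(n) counts ways to write n as a sum of positive integers (order ignored).
Euler's pentagonal recurrence: p(k) = p(k-1) + p(k-2) - p(k-5) - p(k-7) + p(k-12) + p(k-15) - ... (offsets j(3j∓1)/2, signs ++--, p(0)=1, p(<0)=0).
DP table for k = 0..106: p(0)=1, p(1)=1, p(2)=2, p(3)=3, p(4)=5, p(5)=7, p(6)=11, p(7)=15, p(8)=22, p(9)=30, p(10)=42, p(11)=56, p(12)=77, p(13)=101, p(14)=135, p(15)=176, p(16)=231, p(17)=297, p(18)=385, p(19)=490, p(20)=627, p(21)=792, p(22)=1002, p(23)=1255, p(24)=1575, p(25)=1958, p(26)=2436, p(27)=3010, p(28)=3718, p(29)=4565, p(30)=5604, p(31)=6842, p(32)=8349, p(33)=10143, p(34)=12310, p(35)=14883, p(36)=17977, p(37)=21637, p(38)=26015, p(39)=31185, p(40)=37338, p(41)=44583, p(42)=53174, p(43)=63261, p(44)=75175, p(45)=89134, p(46)=105558, p(47)=124754, p(48)=147273, p(49)=173525, p(50)=204226, p(51)=239943, p(52)=281589, p(53)=329931, p(54)=386155, p(55)=451276, p(56)=526823, p(57)=614154, p(58)=715220, p(59)=831820, p(60)=966467, p(61)=1121505, p(62)=1300156, p(63)=1505499, p(64)=1741630, p(65)=2012558, p(66)=2323520, p(67)=2679689, p(68)=3087735, p(69)=3554345, p(70)=4087968, p(71)=4697205, p(72)=5392783, p(73)=6185689, p(74)=7089500, p(75)=8118264, p(76)=9289091, p(77)=10619863, p(78)=12132164, p(79)=13848650, p(80)=15796476, p(81)=18004327, p(82)=20506255, p(83)=23338469, p(84)=26543660, p(85)=30167357, p(86)=34262962, p(87)=38887673, p(88)=44108109, p(89)=49995925, p(90)=56634173, p(91)=64112359, p(92)=72533807, p(93)=82010177, p(94)=92669720, p(95)=104651419, p(96)=118114304, p(97)=133230930, p(98)=150198136, p(99)=169229875, p(100)=190569292, p(101)=214481126, p(102)=241265379, p(103)=271248950, p(104)=304801365, p(105)=342325709, p(106)=384276336.
Final step: p(107) = p(106) + p(105) - p(102) - p(100) + p(95) + p(92) - p(85) - p(81) + p(72) + p(67) - p(56) - p(50) + p(37) + p(30) - p(15) - p(7)
= 384276336 + 342325709 - 241265379 - 190569292 + 104651419 + 72533807 - 30167357 - 18004327 + 5392783 + 2679689 - 526823 - 204226 + 21637 + 5604 - 176 - 15
= 431149389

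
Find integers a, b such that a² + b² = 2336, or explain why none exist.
20² + 44² (a=20, b=44)

Factorization: 2336 = 2^5 × 73
By Fermat: n is sum of two squares iff every prime p ≡ 3 (mod 4) appears to even power.
All primes ≡ 3 (mod 4) appear to even power.
Search a = 0, 1, 2, … for 2336 - a² a perfect square: first hit at a = 20: 2336 - 400 = 1936 = 44².
2336 = 20² + 44² = 400 + 1936 ✓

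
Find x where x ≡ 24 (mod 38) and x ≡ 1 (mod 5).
176

Using Chinese Remainder Theorem:
M = 38 × 5 = 190
M1 = 5, M2 = 38
y1 = 5^(-1) mod 38 = 23
y2 = 38^(-1) mod 5 = 2
x = (24×5×23 + 1×38×2) mod 190 = 176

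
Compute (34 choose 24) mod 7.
3

Using Lucas' theorem:
Write n=34 and k=24 in base 7:
n in base 7: [4, 6]
k in base 7: [3, 3]
C(34,24) mod 7 = ∏ C(n_i, k_i) mod 7
Digit binomials (mod 7): C(4,3) = 4; C(6,3) = 20 ≡ 6
Product: 4 × 6 = 24 ≡ 3 (mod 7)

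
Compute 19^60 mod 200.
1

Repeated squaring. Binary of 60 = 111100.
19^1 ≡ 19 (mod 200); 19^2 ≡ 161 (mod 200); 19^4 ≡ 121 (mod 200); 19^8 ≡ 41 (mod 200); 19^16 ≡ 81 (mod 200); 19^32 ≡ 161 (mod 200)
19^60 = 19^4 × 19^8 × 19^16 × 19^32 ≡ 1 (mod 200)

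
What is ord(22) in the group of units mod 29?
14

29 is prime, so ord(22) divides φ(29) = 28.
Divisors of 28: 1, 2, 4, 7, 14, 28.
Repeated squaring: 22^1 ≡ 22, 22^2 ≡ 20, 22^4 ≡ 23, 22^8 ≡ 7, 22^16 ≡ 20 (mod 29).
Test 22^d mod 29 for each divisor d in increasing order:
22^1 ≡ 22
22^2 ≡ 20
22^4 ≡ 23
22^7 = 22^4·22^2·22^1 ≡ 28
22^14 = 22^8·22^4·22^2 ≡ 1  ← first divisor giving 1
The order is 14.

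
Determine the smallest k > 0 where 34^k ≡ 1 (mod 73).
72

73 is prime, so ord(34) divides φ(73) = 72.
Divisors of 72: 1, 2, 3, 4, 6, 8, 9, 12, 18, 24, 36, 72.
Repeated squaring: 34^1 ≡ 34, 34^2 ≡ 61, 34^4 ≡ 71, 34^8 ≡ 4, 34^16 ≡ 16, 34^32 ≡ 37, 34^64 ≡ 55 (mod 73).
Test 34^d mod 73 for each divisor d in increasing order:
34^1 ≡ 34
34^2 ≡ 61
34^3 = 34^2·34^1 ≡ 30
34^4 ≡ 71
34^6 = 34^4·34^2 ≡ 24
34^8 ≡ 4
34^9 = 34^8·34^1 ≡ 63
34^12 = 34^8·34^4 ≡ 65
34^18 = 34^16·34^2 ≡ 27
34^24 = 34^16·34^8 ≡ 64
34^36 = 34^32·34^4 ≡ 72
34^72 = 34^64·34^8 ≡ 1  ← first divisor giving 1
The order is 72.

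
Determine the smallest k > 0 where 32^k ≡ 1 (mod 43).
14

43 is prime, so ord(32) divides φ(43) = 42.
Divisors of 42: 1, 2, 3, 6, 7, 14, 21, 42.
Repeated squaring: 32^1 ≡ 32, 32^2 ≡ 35, 32^4 ≡ 21, 32^8 ≡ 11, 32^16 ≡ 35, 32^32 ≡ 21 (mod 43).
Test 32^d mod 43 for each divisor d in increasing order:
32^1 ≡ 32
32^2 ≡ 35
32^3 = 32^2·32^1 ≡ 2
32^6 = 32^4·32^2 ≡ 4
32^7 = 32^4·32^2·32^1 ≡ 42
32^14 = 32^8·32^4·32^2 ≡ 1  ← first divisor giving 1
The order is 14.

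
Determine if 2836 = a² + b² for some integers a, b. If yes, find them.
30² + 44² (a=30, b=44)

Factorization: 2836 = 2^2 × 709
By Fermat: n is sum of two squares iff every prime p ≡ 3 (mod 4) appears to even power.
All primes ≡ 3 (mod 4) appear to even power.
Search a = 0, 1, 2, … for 2836 - a² a perfect square: first hit at a = 30: 2836 - 900 = 1936 = 44².
2836 = 30² + 44² = 900 + 1936 ✓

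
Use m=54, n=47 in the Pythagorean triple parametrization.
(707, 5076, 5125)

Euclid's formula: a = m² - n², b = 2mn, c = m² + n²
m = 54, n = 47
a = 54² - 47² = 2916 - 2209 = 707
b = 2 × 54 × 47 = 5076
c = 54² + 47² = 2916 + 2209 = 5125
Verification: 707² + 5076² = 499849 + 25765776 = 26265625 = 5125² ✓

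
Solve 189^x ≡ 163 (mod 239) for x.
84

Baby-step giant-step with step n = ⌈√239⌉ = 16.
Baby steps 189^j mod 239 (j:value) for j=0..15: 0:1, 1:189, 2:110, 3:236, 4:150, 5:148, 6:9, 7:28, 8:34, 9:212, 10:155, 11:137, 12:81, 13:13, 14:67, 15:235.
Giant-step multiplier: 189^(-16) ≡ 189^(238-16) = 189^222 ≡ 49 (mod 239).
Giant steps γ_i = 163·49^i mod 239: γ_0=163, γ_1=100, γ_2=120, γ_3=144, γ_4=125, γ_5=150 (in table at j=4).
x = i·n + j = 5·16 + 4 = 84.
Check: 189^84 ≡ 163 (mod 239).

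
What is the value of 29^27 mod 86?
65

Repeated squaring. Binary of 27 = 11011.
29^1 ≡ 29 (mod 86); 29^2 ≡ 67 (mod 86); 29^4 ≡ 17 (mod 86); 29^8 ≡ 31 (mod 86); 29^16 ≡ 15 (mod 86)
29^27 = 29^1 × 29^2 × 29^8 × 29^16 ≡ 65 (mod 86)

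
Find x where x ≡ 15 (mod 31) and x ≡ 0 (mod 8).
232

Using Chinese Remainder Theorem:
M = 31 × 8 = 248
M1 = 8, M2 = 31
y1 = 8^(-1) mod 31 = 4
y2 = 31^(-1) mod 8 = 7
x = (15×8×4 + 0×31×7) mod 248 = 232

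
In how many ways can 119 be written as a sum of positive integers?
1653668665

p(n) counts ways to write n as a sum of positive integers (order ignored).
Euler's pentagonal recurrence: p(k) = p(k-1) + p(k-2) - p(k-5) - p(k-7) + p(k-12) + p(k-15) - ... (offsets j(3j∓1)/2, signs ++--, p(0)=1, p(<0)=0).
DP table for k = 0..118: p(0)=1, p(1)=1, p(2)=2, p(3)=3, p(4)=5, p(5)=7, p(6)=11, p(7)=15, p(8)=22, p(9)=30, p(10)=42, p(11)=56, p(12)=77, p(13)=101, p(14)=135, p(15)=176, p(16)=231, p(17)=297, p(18)=385, p(19)=490, p(20)=627, p(21)=792, p(22)=1002, p(23)=1255, p(24)=1575, p(25)=1958, p(26)=2436, p(27)=3010, p(28)=3718, p(29)=4565, p(30)=5604, p(31)=6842, p(32)=8349, p(33)=10143, p(34)=12310, p(35)=14883, p(36)=17977, p(37)=21637, p(38)=26015, p(39)=31185, p(40)=37338, p(41)=44583, p(42)=53174, p(43)=63261, p(44)=75175, p(45)=89134, p(46)=105558, p(47)=124754, p(48)=147273, p(49)=173525, p(50)=204226, p(51)=239943, p(52)=281589, p(53)=329931, p(54)=386155, p(55)=451276, p(56)=526823, p(57)=614154, p(58)=715220, p(59)=831820, p(60)=966467, p(61)=1121505, p(62)=1300156, p(63)=1505499, p(64)=1741630, p(65)=2012558, p(66)=2323520, p(67)=2679689, p(68)=3087735, p(69)=3554345, p(70)=4087968, p(71)=4697205, p(72)=5392783, p(73)=6185689, p(74)=7089500, p(75)=8118264, p(76)=9289091, p(77)=10619863, p(78)=12132164, p(79)=13848650, p(80)=15796476, p(81)=18004327, p(82)=20506255, p(83)=23338469, p(84)=26543660, p(85)=30167357, p(86)=34262962, p(87)=38887673, p(88)=44108109, p(89)=49995925, p(90)=56634173, p(91)=64112359, p(92)=72533807, p(93)=82010177, p(94)=92669720, p(95)=104651419, p(96)=118114304, p(97)=133230930, p(98)=150198136, p(99)=169229875, p(100)=190569292, p(101)=214481126, p(102)=241265379, p(103)=271248950, p(104)=304801365, p(105)=342325709, p(106)=384276336, p(107)=431149389, p(108)=483502844, p(109)=541946240, p(110)=607163746, p(111)=679903203, p(112)=761002156, p(113)=851376628, p(114)=952050665, p(115)=1064144451, p(116)=1188908248, p(117)=1327710076, p(118)=1482074143.
Final step: p(119) = p(118) + p(117) - p(114) - p(112) + p(107) + p(104) - p(97) - p(93) + p(84) + p(79) - p(68) - p(62) + p(49) + p(42) - p(27) - p(19) + p(2)
= 1482074143 + 1327710076 - 952050665 - 761002156 + 431149389 + 304801365 - 133230930 - 82010177 + 26543660 + 13848650 - 3087735 - 1300156 + 173525 + 53174 - 3010 - 490 + 2
= 1653668665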